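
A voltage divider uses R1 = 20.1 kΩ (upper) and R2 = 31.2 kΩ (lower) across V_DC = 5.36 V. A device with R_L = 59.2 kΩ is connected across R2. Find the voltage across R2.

V_out ≈ 2.70 V

The load sits in parallel with R2, giving an effective lower resistance R2' = R2·R_L/(R2+R_L) = 20.43 kΩ.
Voltage divider with the loaded lower leg: V_out = 5.36 × 20.43/(20.1 + 20.43) = 5.36 × 0.5041 = 2.702 V.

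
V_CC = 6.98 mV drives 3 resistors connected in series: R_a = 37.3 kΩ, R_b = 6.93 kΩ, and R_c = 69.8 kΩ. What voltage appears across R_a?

V ≈ 2.28 mV

ΣR = 37.3 + 6.93 + 69.8 = 114.0 kΩ.
Voltage divider: V = V_CC · (37.30 / 114.0) = 6.98 × 0.3271 = 2.283 mV.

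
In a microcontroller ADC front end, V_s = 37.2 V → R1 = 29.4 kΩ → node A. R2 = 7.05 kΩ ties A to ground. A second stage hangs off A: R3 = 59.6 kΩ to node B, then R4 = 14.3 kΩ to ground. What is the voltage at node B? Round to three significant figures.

Node A sees R2 in parallel with the series input of stage 2, R3 + R4 = 73.90 kΩ.
R2 ‖ (R3+R4) = 6.436 kΩ.
First divider: V_A = V_s · 6.436/(29.4 + 6.436) = 6.681 V.
V_B = V_A × 0.1935 = 1.293 V.

V_B ≈ 1.29 V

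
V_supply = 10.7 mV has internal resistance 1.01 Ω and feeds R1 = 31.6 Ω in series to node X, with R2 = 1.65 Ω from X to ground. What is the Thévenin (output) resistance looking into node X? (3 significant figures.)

R_th ≈ 1.57 Ω

R1' = 1.01 + 31.6 = 32.61 Ω (source resistance + R1).
With V_supply suppressed (replaced by a short), R_th = R1' ‖ R2 = (32.61 × 1.65)/(32.61 + 1.65) = 1.571 Ω.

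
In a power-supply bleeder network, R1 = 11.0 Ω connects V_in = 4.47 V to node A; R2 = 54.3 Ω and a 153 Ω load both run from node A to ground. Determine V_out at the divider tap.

V_out ≈ 3.51 V

First combine the lower leg with the load: R2 ‖ R_L = 40.08 Ω.
Voltage divider with the loaded lower leg: V_out = 4.47 × 40.08/(11.0 + 40.08) = 4.47 × 0.7846 = 3.507 V.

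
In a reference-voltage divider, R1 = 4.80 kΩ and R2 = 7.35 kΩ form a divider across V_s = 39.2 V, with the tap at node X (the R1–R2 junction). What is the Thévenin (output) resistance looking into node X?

Looking into X with the source shorted: R_th = R1·R2/(R1+R2) = 4.800 × 7.35/12.15 = 2.904 kΩ.

R_th ≈ 2.90 kΩ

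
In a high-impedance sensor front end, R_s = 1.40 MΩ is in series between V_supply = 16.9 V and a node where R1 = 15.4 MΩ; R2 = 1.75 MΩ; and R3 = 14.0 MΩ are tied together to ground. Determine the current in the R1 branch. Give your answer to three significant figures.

Equivalent of the parallel group: R_p = 1.413 MΩ.
V_A by voltage divider: V_A = 16.9 × 1.413/(1.40 + 1.413) = 8.489 V.
Branch current I = V_A/R1 = 8.489/15.4 = 0.5512 µA.

I ≈ 0.551 µA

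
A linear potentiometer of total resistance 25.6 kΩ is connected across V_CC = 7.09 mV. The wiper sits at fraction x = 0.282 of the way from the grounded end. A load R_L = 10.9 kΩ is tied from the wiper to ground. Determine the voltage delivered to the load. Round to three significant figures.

Split the track: R_lower = x·R_p = 7.219 kΩ, R_upper = (1−x)·R_p = 18.38 kΩ.
Lower segment in parallel with the load: 7.219 ‖ 10.9 = 4.343 kΩ.
V_out = 7.09 × 4.343/(18.38 + 4.343) = 1.355 mV.

V_out ≈ 1.36 mV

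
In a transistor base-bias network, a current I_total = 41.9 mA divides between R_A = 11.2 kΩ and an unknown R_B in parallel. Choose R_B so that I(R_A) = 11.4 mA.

The fraction through R_A equals R_B/(R_A+R_B).
11.4/41.9 = R_B/(R_A + R_B) → R_B = R_A · (0.2721)/(1 − 0.2721) = 11.2 × 0.3738 = 4.186 kΩ.

R_B ≈ 4.19 kΩ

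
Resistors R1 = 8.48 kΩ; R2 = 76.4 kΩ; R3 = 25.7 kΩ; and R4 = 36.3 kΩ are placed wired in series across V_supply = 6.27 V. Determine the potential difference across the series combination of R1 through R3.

Total series resistance ΣR = 8.48 + 76.4 + 25.7 + 36.3 = 146.9 kΩ.
R_{R1..R3} = 8.48 + 76.4 + 25.7 = 110.6 kΩ.
V = V_supply · R/ΣR = 6.27 × 0.7529 = 4.720 V.

V ≈ 4.72 V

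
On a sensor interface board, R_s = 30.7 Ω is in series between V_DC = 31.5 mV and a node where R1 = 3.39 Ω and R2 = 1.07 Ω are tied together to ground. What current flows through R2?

Equivalent of the parallel group: R_p = 0.8133 Ω.
V_A = 31.5 × 0.8133/31.51 = 0.8130 mV.
Branch current I = V_A/R2 = 0.8130/1.07 = 0.7598 mA.
(Equivalently: I_total = 0.9996 mA, then current-divider fraction G_k/ΣG = 0.7601.)

I ≈ 0.760 mA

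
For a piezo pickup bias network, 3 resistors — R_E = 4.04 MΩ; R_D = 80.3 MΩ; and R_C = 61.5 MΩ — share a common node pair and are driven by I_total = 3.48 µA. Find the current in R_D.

I ≈ 0.157 µA

Total conductance ΣG = 1/4.04 + 1/80.3 + 1/61.5 = 0.2762 (units of 1/MΩ).
R_D takes the fraction G_k/ΣG = 0.01245/0.2762 = 0.04508, so I = 3.48 × 0.04508 = 0.1569 µA.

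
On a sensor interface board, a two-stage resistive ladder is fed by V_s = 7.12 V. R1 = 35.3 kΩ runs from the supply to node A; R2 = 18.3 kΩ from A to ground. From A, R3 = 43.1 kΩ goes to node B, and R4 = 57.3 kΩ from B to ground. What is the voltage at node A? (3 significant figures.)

Node A sees R2 in parallel with the series input of stage 2, R3 + R4 = 100.4 kΩ.
Effective lower resistance at A: R2 ‖ 100.4 = 15.48 kΩ.
First divider: V_A = V_s · 15.48/(35.3 + 15.48) = 2.170 V.

V_A ≈ 2.17 V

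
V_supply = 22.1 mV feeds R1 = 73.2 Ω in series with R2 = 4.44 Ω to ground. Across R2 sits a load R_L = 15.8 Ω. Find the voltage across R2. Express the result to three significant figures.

R2 ‖ R_L = (4.44 × 15.8)/(4.44 + 15.8) = 3.466 Ω.
Now apply the divider: V_out = 22.1 × 0.04521 = 0.9991 mV.

V_out ≈ 0.999 mV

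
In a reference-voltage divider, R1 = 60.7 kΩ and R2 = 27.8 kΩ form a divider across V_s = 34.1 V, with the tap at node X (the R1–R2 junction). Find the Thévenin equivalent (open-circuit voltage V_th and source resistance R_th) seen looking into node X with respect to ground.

Open-circuit (no load on X): V_th = V_s · R2/(R1 + R2) = 34.1 × 27.8/(60.70 + 27.8) = 10.71 V.
Looking into X with the source shorted: R_th = R1·R2/(R1+R2) = 60.70 × 27.8/88.50 = 19.07 kΩ.

V_th ≈ 10.7 V, R_th ≈ 19.1 kΩ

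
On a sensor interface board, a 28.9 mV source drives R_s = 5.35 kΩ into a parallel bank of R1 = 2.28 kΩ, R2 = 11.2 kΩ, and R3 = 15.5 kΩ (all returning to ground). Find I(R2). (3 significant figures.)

I ≈ 0.619 µA

Combine the parallel branches: R_p = (1/2.28 + 1/11.2 + 1/15.5)⁻¹ = 1.688 kΩ.
Node voltage V_A = V_in · R_p/(R_s + R_p) = 28.9 × 0.2398 = 6.932 mV.
Branch current I = V_A/R2 = 6.932/11.2 = 0.6189 µA.
(Check via current divider: I_total = 4.106 µA; share G_k/ΣG = 0.1507 → same result.)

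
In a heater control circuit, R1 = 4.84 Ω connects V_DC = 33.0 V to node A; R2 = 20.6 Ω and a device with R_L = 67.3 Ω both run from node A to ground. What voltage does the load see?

R2 ‖ R_L = (20.6 × 67.3)/(20.6 + 67.3) = 15.77 Ω.
Now apply the divider: V_out = 33.0 × 0.7652 = 25.25 V.

V_out ≈ 25.3 V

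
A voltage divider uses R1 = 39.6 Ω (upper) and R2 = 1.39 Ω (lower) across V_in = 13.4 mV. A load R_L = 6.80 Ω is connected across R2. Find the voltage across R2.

V_out ≈ 0.379 mV

First combine the lower leg with the load: R2 ‖ R_L = 1.154 Ω.
Then V_out = V_in · R2'/(R1 + R2') = 13.4 × 1.154/40.75 = 0.3795 mV.
(Unloaded it would be 0.454 mV; the load pulls it down.)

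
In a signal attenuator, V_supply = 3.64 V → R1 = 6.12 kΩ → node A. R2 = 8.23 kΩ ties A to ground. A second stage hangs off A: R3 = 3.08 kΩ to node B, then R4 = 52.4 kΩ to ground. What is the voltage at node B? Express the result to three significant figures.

V_B ≈ 1.85 V

Looking into the second stage from A: R3 + R4 = 55.48 kΩ appears in parallel with R2.
R2 ‖ (R3+R4) = 7.167 kΩ.
So V_A = 3.64 × 0.5394 = 1.963 V.
Then the unloaded second divider: V_B = V_A × R4/(R3+R4) = 1.963 × 0.9445 = 1.854 V.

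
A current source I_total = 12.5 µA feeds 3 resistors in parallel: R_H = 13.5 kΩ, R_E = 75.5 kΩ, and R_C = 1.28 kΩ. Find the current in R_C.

I ≈ 11.2 µA

Conductances: ΣG = 1/13.5 + 1/75.5 + 1/1.28 = 0.8686 (1/kΩ).
R_C takes the fraction G_k/ΣG = 0.7812/0.8686 = 0.8995, so I = 12.5 × 0.8995 = 11.24 µA.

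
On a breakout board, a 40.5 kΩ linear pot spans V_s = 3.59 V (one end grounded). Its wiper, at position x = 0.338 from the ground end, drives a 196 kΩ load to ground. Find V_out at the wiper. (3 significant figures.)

Lower segment x·R_p = 13.69 kΩ; upper segment (1−x)·R_p = 26.81 kΩ.
(x·R_p) ‖ R_L = 12.80 kΩ.
Loaded-divider output: V_out = 3.59 × 0.3231 = 1.160 V.

V_out ≈ 1.16 V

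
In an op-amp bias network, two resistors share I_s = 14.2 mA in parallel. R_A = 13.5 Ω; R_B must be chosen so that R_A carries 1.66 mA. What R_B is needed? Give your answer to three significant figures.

The fraction through R_A equals R_B/(R_A+R_B).
1.66/14.2 = R_B/(R_A + R_B) → R_B = R_A · (0.1169)/(1 − 0.1169) = 13.5 × 0.1324 = 1.787 Ω.

R_B ≈ 1.79 Ω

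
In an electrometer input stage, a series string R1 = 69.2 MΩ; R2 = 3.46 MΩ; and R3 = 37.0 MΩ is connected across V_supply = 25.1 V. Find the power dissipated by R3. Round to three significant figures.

The common current is I = 25.1/109.7 = 0.2289 µA.
P(R3) = I²·R3 = (0.2289)² × 37.0 = 1.938 µW.

P ≈ 1.94 µW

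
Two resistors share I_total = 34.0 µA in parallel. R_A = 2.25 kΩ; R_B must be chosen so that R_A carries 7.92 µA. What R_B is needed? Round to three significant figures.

In a two-way split, I_A/I_total = R_B/(R_A + R_B).
7.92/34.0 = R_B/(R_A + R_B) → R_B = R_A · (0.2329)/(1 − 0.2329) = 2.25 × 0.3037 = 0.6833 kΩ.

R_B ≈ 0.683 kΩ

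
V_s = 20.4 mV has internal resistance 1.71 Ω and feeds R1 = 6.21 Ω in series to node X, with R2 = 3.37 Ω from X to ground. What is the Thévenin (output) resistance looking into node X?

R_th ≈ 2.36 Ω

R1' = 1.71 + 6.21 = 7.920 Ω (source resistance + R1).
Zeroing V_s shorts the top of R1' to ground, so R_th = R1' ‖ R2 = 2.364 Ω.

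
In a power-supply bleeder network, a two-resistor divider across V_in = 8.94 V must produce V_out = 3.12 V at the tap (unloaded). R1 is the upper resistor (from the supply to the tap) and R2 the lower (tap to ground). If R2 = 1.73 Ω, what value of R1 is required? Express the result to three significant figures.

V_out/V_in = R2/(R1+R2) = 0.3490.
Rearranging, R1 = R2·(1−k)/k = 1.73 × 1.865 = 3.227 Ω.

R1 ≈ 3.23 Ω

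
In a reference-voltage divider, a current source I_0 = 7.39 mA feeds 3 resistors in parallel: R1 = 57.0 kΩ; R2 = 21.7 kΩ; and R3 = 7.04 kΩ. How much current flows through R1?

ΣG = 1/57.0 + 1/21.7 + 1/7.04 = 0.2057.
Current divider: I(R1) = I_0 · G_k/ΣG = 7.39 × (0.01754/0.2057) = 7.39 × 0.08530 = 0.6304 mA.

I ≈ 0.630 mA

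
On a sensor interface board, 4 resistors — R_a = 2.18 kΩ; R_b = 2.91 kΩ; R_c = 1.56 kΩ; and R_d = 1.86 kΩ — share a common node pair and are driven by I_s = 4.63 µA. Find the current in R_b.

ΣG = 1/2.18 + 1/2.91 + 1/1.56 + 1/1.86 = 1.981.
By the current-divider rule, I = I_s · G_k/ΣG = 4.63 × 0.1735 = 0.8032 µA.

I ≈ 0.803 µA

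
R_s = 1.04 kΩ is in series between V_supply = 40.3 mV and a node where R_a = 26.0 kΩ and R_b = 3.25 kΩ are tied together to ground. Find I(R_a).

Parallel bank: R_p = 1/(1/26.0 + 1/3.25) = 2.889 kΩ.
V_A = 40.3 × 2.889/3.929 = 29.63 mV.
Branch current I = V_A/R_a = 29.63/26.0 = 1.140 µA.

I ≈ 1.14 µA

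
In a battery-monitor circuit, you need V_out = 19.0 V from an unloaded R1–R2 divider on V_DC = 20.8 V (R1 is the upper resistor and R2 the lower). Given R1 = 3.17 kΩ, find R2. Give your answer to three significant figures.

The divider ratio is R2/(R1+R2) = 19.0/20.8 = 0.9135.
Rearranging, R2 = R1·k/(1−k) = 3.17 × 10.56 = 33.46 kΩ.

R2 ≈ 33.5 kΩ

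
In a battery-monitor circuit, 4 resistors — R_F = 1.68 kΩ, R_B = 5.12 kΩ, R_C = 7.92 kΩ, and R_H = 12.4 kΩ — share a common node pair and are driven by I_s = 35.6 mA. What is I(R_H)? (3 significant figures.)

I ≈ 2.88 mA

ΣG = 1/1.68 + 1/5.12 + 1/7.92 + 1/12.4 = 0.9975.
Current divider: I(R_H) = I_s · G_k/ΣG = 35.6 × (0.08065/0.9975) = 35.6 × 0.08085 = 2.878 mA.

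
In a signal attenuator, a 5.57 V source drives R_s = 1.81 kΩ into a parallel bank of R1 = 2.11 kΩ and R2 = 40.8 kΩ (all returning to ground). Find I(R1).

I ≈ 1.39 mA

Equivalent of the parallel group: R_p = 2.006 kΩ.
V_A by voltage divider: V_A = 5.57 × 2.006/(1.81 + 2.006) = 2.928 V.
I(R1) = V_A / R1 = 2.928/2.11 = 1.388 mA.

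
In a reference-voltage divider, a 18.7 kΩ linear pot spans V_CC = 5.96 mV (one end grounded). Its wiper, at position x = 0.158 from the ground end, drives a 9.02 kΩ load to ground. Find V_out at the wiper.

V_out ≈ 0.738 mV

Split the track: R_lower = x·R_p = 2.955 kΩ, R_upper = (1−x)·R_p = 15.75 kΩ.
Lower segment in parallel with the load: 2.955 ‖ 9.02 = 2.226 kΩ.
V_out = 5.96 × 2.226/(15.75 + 2.226) = 0.7381 mV.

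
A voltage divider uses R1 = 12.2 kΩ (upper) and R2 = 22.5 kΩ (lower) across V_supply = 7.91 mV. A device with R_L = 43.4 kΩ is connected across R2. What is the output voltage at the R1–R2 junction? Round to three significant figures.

V_out ≈ 4.34 mV

First combine the lower leg with the load: R2 ‖ R_L = 14.82 kΩ.
Then V_out = V_supply · R2'/(R1 + R2') = 7.91 × 14.82/27.02 = 4.338 mV.
(Unloaded it would be 5.13 mV; the load pulls it down.)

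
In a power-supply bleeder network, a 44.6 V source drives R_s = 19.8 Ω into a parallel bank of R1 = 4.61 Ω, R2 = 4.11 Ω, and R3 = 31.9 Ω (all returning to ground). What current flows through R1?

Parallel bank: R_p = 1/(1/4.61 + 1/4.11 + 1/31.9) = 2.034 Ω.
Node voltage V_A = V_s · R_p/(R_s + R_p) = 44.6 × 0.09317 = 4.155 V.
Branch current I = V_A/R1 = 4.155/4.61 = 0.9014 A.

I ≈ 0.901 A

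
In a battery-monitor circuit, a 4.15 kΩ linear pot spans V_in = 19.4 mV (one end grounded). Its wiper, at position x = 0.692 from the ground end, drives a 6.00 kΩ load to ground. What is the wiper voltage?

V_out ≈ 11.7 mV

The pot divides into 1.278 kΩ above the wiper and 2.872 kΩ below.
(x·R_p) ‖ R_L = 1.942 kΩ.
V_out = 19.4 × 1.942/(1.278 + 1.942) = 11.70 mV.
(Unloaded: V_out = x·V_in = 13.4 mV.)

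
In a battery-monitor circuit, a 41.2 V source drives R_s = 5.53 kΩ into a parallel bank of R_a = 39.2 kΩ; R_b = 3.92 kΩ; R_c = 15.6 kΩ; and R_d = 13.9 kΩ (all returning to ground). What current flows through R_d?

Equivalent of the parallel group: R_p = 2.400 kΩ.
Node voltage V_A = V_s · R_p/(R_s + R_p) = 41.2 × 0.3027 = 12.47 V.
I(R_d) = V_A / R_d = 12.47/13.9 = 0.8971 mA.

I ≈ 0.897 mA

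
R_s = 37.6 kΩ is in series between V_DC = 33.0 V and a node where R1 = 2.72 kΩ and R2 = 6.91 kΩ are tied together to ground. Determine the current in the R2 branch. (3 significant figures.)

Parallel bank: R_p = 1/(1/2.72 + 1/6.91) = 1.952 kΩ.
V_A = 33.0 × 1.952/39.55 = 1.628 V.
I(R2) = V_A / R2 = 1.628/6.91 = 0.2357 mA.

I ≈ 0.236 mA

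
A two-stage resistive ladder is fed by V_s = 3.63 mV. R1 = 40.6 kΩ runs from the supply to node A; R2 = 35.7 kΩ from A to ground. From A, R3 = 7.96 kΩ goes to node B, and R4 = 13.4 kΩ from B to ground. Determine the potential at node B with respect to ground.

V_B ≈ 0.564 mV

Looking into the second stage from A: R3 + R4 = 21.36 kΩ appears in parallel with R2.
R2 ‖ (R3+R4) = 13.36 kΩ.
So V_A = 3.63 × 0.2476 = 0.8990 mV.
V_B = V_A × 0.6273 = 0.5640 mV.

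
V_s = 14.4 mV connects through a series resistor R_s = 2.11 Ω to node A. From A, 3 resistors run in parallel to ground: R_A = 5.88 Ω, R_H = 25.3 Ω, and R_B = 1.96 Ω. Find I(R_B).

Parallel bank: R_p = 1/(1/5.88 + 1/25.3 + 1/1.96) = 1.389 Ω.
V_A = 14.4 × 1.389/3.499 = 5.717 mV.
I(R_B) = V_A / R_B = 5.717/1.96 = 2.917 mA.
(Equivalently: I_total = 4.115 mA, then current-divider fraction G_k/ΣG = 0.7088.)

I ≈ 2.92 mA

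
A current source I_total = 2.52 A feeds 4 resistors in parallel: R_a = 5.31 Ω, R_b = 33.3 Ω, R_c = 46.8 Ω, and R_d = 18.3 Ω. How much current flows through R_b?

I ≈ 0.257 A

ΣG = 1/5.31 + 1/33.3 + 1/46.8 + 1/18.3 = 0.2944.
Current divider: I(R_b) = I_total · G_k/ΣG = 2.52 × (0.03003/0.2944) = 2.52 × 0.1020 = 0.2571 A.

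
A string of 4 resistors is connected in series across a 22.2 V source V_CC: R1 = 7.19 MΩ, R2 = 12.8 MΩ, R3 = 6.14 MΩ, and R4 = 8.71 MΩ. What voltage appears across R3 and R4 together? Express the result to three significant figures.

V ≈ 9.46 V

ΣR = 7.19 + 12.8 + 6.14 + 8.71 = 34.84 MΩ.
R_{R3..R4} = 6.14 + 8.71 = 14.85 MΩ.
By the voltage-divider rule, V = 22.2 × 14.85/34.84 = 9.462 V.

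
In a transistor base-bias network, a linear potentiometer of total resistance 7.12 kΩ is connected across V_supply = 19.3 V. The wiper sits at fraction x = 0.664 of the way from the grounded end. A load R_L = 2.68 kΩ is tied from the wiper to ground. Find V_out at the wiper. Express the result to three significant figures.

The pot divides into 2.392 kΩ above the wiper and 4.728 kΩ below.
(x·R_p) ‖ R_L = 1.710 kΩ.
V_out = 19.3 × 1.710/(2.392 + 1.710) = 8.046 V.

V_out ≈ 8.05 V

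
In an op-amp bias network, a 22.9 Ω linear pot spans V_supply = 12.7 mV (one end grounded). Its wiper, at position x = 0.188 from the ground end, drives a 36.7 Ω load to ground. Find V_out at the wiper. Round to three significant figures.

Split the track: R_lower = x·R_p = 4.305 Ω, R_upper = (1−x)·R_p = 18.59 Ω.
R_L loads the lower segment: effective lower R = 3.853 Ω.
Loaded-divider output: V_out = 12.7 × 0.1716 = 2.180 mV.

V_out ≈ 2.18 mV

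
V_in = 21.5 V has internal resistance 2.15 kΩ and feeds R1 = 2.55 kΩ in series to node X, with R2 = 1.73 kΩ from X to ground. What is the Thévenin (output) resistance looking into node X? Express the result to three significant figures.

R_th ≈ 1.26 kΩ

R1' = 2.15 + 2.55 = 4.700 kΩ (source resistance + R1).
With V_in suppressed (replaced by a short), R_th = R1' ‖ R2 = (4.700 × 1.73)/(4.700 + 1.73) = 1.265 kΩ.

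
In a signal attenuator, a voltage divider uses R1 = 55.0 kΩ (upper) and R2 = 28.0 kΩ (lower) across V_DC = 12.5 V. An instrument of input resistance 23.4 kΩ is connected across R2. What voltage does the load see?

First combine the lower leg with the load: R2 ‖ R_L = 12.75 kΩ.
Voltage divider with the loaded lower leg: V_out = 12.5 × 12.75/(55.0 + 12.75) = 12.5 × 0.1882 = 2.352 V.

V_out ≈ 2.35 V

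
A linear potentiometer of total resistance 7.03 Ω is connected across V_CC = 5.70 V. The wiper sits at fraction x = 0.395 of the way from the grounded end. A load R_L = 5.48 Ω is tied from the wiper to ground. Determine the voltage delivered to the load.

V_out ≈ 1.72 V

Lower segment x·R_p = 2.777 Ω; upper segment (1−x)·R_p = 4.253 Ω.
Lower segment in parallel with the load: 2.777 ‖ 5.48 = 1.843 Ω.
Then V_out = V_CC · 1.843/(4.253 + 1.843) = 1.723 V.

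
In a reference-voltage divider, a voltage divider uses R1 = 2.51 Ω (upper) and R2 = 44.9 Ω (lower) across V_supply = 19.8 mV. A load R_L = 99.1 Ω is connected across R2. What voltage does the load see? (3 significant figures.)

V_out ≈ 18.3 mV

The load sits in parallel with R2, giving an effective lower resistance R2' = R2·R_L/(R2+R_L) = 30.90 Ω.
Now apply the divider: V_out = 19.8 × 0.9249 = 18.31 mV.
(Unloaded it would be 18.8 mV; the load pulls it down.)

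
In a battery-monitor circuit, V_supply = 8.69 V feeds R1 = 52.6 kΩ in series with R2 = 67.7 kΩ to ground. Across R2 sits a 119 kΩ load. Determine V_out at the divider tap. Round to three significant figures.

R2 ‖ R_L = (67.7 × 119)/(67.7 + 119) = 43.15 kΩ.
Then V_out = V_supply · R2'/(R1 + R2') = 8.69 × 43.15/95.75 = 3.916 V.
(Unloaded it would be 4.89 V; the load pulls it down.)

V_out ≈ 3.92 V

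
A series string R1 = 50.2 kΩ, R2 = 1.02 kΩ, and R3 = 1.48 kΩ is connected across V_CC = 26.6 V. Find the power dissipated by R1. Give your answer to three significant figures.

P ≈ 12.8 mW

The common current is I = 26.6/52.70 = 0.5047 mA.
V(R1) = I·R = 25.34 V; P = V·I = 25.34 × 0.5047 = 12.79 mW.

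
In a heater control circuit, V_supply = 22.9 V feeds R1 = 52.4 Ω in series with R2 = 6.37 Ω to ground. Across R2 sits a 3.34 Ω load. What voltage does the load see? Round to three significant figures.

V_out ≈ 0.919 V

First combine the lower leg with the load: R2 ‖ R_L = 2.191 Ω.
Then V_out = V_supply · R2'/(R1 + R2') = 22.9 × 2.191/54.59 = 0.9191 V.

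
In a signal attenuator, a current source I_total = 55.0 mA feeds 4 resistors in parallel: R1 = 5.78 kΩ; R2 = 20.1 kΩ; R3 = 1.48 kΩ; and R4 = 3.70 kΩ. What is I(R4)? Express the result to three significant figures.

I ≈ 12.7 mA

Conductances: ΣG = 1/5.78 + 1/20.1 + 1/1.48 + 1/3.70 = 1.169 (1/kΩ).
Current divider: I(R4) = I_total · G_k/ΣG = 55.0 × (0.2703/1.169) = 55.0 × 0.2313 = 12.72 mA.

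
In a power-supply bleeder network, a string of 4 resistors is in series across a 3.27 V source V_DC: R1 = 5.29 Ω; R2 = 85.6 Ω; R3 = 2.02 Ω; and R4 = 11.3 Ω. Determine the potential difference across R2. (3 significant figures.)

V ≈ 2.69 V

ΣR = 5.29 + 85.6 + 2.02 + 11.3 = 104.2 Ω.
Voltage divider: V = V_DC · (85.60 / 104.2) = 3.27 × 0.8214 = 2.686 V.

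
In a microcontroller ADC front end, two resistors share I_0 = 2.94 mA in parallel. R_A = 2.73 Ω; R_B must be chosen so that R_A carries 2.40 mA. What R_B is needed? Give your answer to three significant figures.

In a two-way split, I_A/I_0 = R_B/(R_A + R_B).
With f = 0.8163, R_B = R_A · f/(1−f) = 2.73 × 4.444 = 12.13 Ω.

R_B ≈ 12.1 Ω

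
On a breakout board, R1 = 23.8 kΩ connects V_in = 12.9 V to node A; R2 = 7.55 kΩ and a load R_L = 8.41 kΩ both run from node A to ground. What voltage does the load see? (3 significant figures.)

R2 ‖ R_L = (7.55 × 8.41)/(7.55 + 8.41) = 3.978 kΩ.
Then V_out = V_in · R2'/(R1 + R2') = 12.9 × 3.978/27.78 = 1.848 V.
(Unloaded it would be 3.11 V; the load pulls it down.)

V_out ≈ 1.85 V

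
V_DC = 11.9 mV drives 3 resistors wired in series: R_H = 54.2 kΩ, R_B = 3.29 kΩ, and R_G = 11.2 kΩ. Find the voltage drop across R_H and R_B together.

V ≈ 9.96 mV

Series total: ΣR = 54.2 + 3.29 + 11.2 = 68.69 kΩ.
R_{R_H..R_B} = 54.2 + 3.29 = 57.49 kΩ.
Voltage divider: V = V_DC · (57.49 / 68.69) = 11.9 × 0.8369 = 9.960 mV.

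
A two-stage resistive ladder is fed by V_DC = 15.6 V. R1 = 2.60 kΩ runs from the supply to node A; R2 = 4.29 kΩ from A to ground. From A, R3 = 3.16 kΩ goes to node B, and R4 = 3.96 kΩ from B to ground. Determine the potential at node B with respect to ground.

Node A sees R2 in parallel with the series input of stage 2, R3 + R4 = 7.120 kΩ.
Effective lower resistance at A: R2 ‖ 7.120 = 2.677 kΩ.
V_A = 15.6 × 2.677/(2.60 + 2.677) = 7.914 V.
V_B = V_A × 0.5562 = 4.402 V.

V_B ≈ 4.40 V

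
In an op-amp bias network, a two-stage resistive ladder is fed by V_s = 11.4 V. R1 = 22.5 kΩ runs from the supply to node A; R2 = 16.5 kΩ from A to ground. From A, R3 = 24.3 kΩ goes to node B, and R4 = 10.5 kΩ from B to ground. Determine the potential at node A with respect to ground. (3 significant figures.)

V_A ≈ 3.79 V

Looking into the second stage from A: R3 + R4 = 34.80 kΩ appears in parallel with R2.
Effective lower resistance at A: R2 ‖ 34.80 = 11.19 kΩ.
V_A = 11.4 × 11.19/(22.5 + 11.19) = 3.787 V.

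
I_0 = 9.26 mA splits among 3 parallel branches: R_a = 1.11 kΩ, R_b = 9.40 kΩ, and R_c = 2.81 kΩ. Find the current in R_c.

I ≈ 2.42 mA

Conductances: ΣG = 1/1.11 + 1/9.40 + 1/2.81 = 1.363 (1/kΩ).
By the current-divider rule, I = I_0 · G_k/ΣG = 9.26 × 0.2611 = 2.417 mA.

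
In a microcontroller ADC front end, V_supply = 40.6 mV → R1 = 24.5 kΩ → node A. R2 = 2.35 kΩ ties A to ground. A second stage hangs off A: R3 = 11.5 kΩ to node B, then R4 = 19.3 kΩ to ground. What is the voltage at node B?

V_B ≈ 2.08 mV

Looking into the second stage from A: R3 + R4 = 30.80 kΩ appears in parallel with R2.
R2 ‖ (R3+R4) = 2.183 kΩ.
V_A = 40.6 × 2.183/(24.5 + 2.183) = 3.322 mV.
V_B = V_A × 0.6266 = 2.082 mV.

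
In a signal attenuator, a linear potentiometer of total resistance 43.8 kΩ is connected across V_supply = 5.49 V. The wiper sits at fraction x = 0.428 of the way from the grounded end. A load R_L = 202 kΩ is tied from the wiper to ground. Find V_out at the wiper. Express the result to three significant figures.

Split the track: R_lower = x·R_p = 18.75 kΩ, R_upper = (1−x)·R_p = 25.05 kΩ.
Lower segment in parallel with the load: 18.75 ‖ 202 = 17.15 kΩ.
V_out = 5.49 × 17.15/(25.05 + 17.15) = 2.231 V.
(Unloaded: V_out = x·V_supply = 2.35 V.)

V_out ≈ 2.23 V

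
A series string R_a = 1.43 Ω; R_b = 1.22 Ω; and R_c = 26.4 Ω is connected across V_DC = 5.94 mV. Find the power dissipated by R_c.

P ≈ 1.10 µW

ΣR = 29.05 Ω → I = 5.94/29.05 = 0.2045 mA.
P = I²R = 0.04181 × 26.4 = 1.104 µW.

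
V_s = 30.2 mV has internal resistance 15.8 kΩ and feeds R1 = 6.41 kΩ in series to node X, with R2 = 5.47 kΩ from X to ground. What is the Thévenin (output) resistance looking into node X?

R_th ≈ 4.39 kΩ

R1' = 15.8 + 6.41 = 22.21 kΩ (source resistance + R1).
Zeroing V_s shorts the top of R1' to ground, so R_th = R1' ‖ R2 = 4.389 kΩ.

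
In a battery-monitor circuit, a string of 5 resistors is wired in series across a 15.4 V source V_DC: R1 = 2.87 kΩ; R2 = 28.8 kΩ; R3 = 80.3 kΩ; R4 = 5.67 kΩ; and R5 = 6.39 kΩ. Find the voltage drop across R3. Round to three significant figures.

Total series resistance ΣR = 2.87 + 28.8 + 80.3 + 5.67 + 6.39 = 124.0 kΩ.
By the voltage-divider rule, V = 15.4 × 80.30/124.0 = 9.970 V.

V ≈ 9.97 V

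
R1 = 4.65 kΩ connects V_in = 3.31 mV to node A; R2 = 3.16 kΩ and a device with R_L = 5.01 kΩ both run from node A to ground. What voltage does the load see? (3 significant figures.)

V_out ≈ 0.974 mV

First combine the lower leg with the load: R2 ‖ R_L = 1.938 kΩ.
Now apply the divider: V_out = 3.31 × 0.2941 = 0.9736 mV.
(Unloaded it would be 1.34 mV; the load pulls it down.)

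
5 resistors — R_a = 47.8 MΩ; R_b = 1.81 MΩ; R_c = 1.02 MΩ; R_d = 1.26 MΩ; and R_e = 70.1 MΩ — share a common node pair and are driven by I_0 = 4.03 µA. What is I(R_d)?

I ≈ 1.35 µA

ΣG = 1/47.8 + 1/1.81 + 1/1.02 + 1/1.26 + 1/70.1 = 2.362.
Current divider: I(R_d) = I_0 · G_k/ΣG = 4.03 × (0.7937/2.362) = 4.03 × 0.3360 = 1.354 µA.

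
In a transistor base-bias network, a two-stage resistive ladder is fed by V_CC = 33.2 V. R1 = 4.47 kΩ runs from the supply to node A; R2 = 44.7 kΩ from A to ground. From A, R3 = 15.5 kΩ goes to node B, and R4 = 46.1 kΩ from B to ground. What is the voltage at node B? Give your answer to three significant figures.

V_B ≈ 21.2 V

Looking into the second stage from A: R3 + R4 = 61.60 kΩ appears in parallel with R2.
Effective lower resistance at A: R2 ‖ 61.60 = 25.90 kΩ.
V_A = 33.2 × 25.90/(4.47 + 25.90) = 28.31 V.
V_B = V_A × 0.7484 = 21.19 V.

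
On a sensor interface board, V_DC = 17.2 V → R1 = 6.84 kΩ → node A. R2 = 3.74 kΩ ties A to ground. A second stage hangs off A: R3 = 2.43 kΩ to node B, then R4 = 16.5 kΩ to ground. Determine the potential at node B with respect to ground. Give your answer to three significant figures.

Looking into the second stage from A: R3 + R4 = 18.93 kΩ appears in parallel with R2.
R2 ‖ (R3+R4) = 3.123 kΩ.
First divider: V_A = V_DC · 3.123/(6.84 + 3.123) = 5.391 V.
V_B = V_A × 0.8716 = 4.699 V.

V_B ≈ 4.70 V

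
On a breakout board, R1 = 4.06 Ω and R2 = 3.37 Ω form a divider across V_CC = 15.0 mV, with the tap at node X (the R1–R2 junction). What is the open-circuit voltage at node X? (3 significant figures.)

V_th ≈ 6.80 mV

Open-circuit (no load on X): V_th = V_CC · R2/(R1 + R2) = 15.0 × 3.37/(4.060 + 3.37) = 6.803 mV.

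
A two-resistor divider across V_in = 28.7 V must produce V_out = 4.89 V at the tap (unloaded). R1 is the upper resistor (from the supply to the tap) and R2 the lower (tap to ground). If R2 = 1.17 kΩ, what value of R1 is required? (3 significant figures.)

R1 ≈ 5.70 kΩ

The divider ratio is R2/(R1+R2) = 4.89/28.7 = 0.1704.
So R1 = R2 · (V_in/V_out − 1) = 1.17 × (28.7/4.89 − 1) = 1.17 × 4.869 = 5.697 kΩ.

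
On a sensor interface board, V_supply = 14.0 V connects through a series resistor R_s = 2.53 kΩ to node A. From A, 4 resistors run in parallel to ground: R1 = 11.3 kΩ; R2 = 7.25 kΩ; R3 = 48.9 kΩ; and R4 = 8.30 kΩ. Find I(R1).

I ≈ 0.642 mA

Equivalent of the parallel group: R_p = 2.722 kΩ.
V_A = 14.0 × 2.722/5.252 = 7.256 V.
I(R1) = V_A / R1 = 7.256/11.3 = 0.6421 mA.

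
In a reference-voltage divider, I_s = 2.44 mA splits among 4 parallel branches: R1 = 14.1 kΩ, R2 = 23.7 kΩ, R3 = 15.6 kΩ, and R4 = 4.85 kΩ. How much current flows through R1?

I ≈ 0.451 mA

Conductances: ΣG = 1/14.1 + 1/23.7 + 1/15.6 + 1/4.85 = 0.3834 (1/kΩ).
R1 takes the fraction G_k/ΣG = 0.07092/0.3834 = 0.1850, so I = 2.44 × 0.1850 = 0.4514 mA.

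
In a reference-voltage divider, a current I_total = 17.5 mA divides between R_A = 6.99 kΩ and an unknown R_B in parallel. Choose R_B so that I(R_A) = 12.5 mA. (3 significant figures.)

The fraction through R_A equals R_B/(R_A+R_B).
With f = 0.7143, R_B = R_A · f/(1−f) = 6.99 × 2.500 = 17.48 kΩ.

R_B ≈ 17.5 kΩ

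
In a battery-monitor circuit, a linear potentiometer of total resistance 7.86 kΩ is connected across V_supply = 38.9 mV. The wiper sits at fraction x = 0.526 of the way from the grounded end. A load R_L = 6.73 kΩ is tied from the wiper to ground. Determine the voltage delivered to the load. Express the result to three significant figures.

V_out ≈ 15.8 mV

Split the track: R_lower = x·R_p = 4.134 kΩ, R_upper = (1−x)·R_p = 3.726 kΩ.
(x·R_p) ‖ R_L = 2.561 kΩ.
Then V_out = V_supply · 2.561/(3.726 + 2.561) = 15.85 mV.
(Unloaded: V_out = x·V_supply = 20.5 mV.)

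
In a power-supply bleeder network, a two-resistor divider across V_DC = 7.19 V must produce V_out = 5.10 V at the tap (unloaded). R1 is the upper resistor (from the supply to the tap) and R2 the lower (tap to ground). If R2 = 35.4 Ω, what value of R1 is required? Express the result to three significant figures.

Required fraction k = V_out/V_DC = 0.7093.
Rearranging, R1 = R2·(1−k)/k = 35.4 × 0.4098 = 14.51 Ω.

R1 ≈ 14.5 Ω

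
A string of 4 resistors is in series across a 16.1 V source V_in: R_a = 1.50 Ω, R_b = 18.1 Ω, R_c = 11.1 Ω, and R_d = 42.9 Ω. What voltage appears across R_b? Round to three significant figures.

ΣR = 1.50 + 18.1 + 11.1 + 42.9 = 73.60 Ω.
V = V_in · R/ΣR = 16.1 × 0.2459 = 3.959 V.

V ≈ 3.96 V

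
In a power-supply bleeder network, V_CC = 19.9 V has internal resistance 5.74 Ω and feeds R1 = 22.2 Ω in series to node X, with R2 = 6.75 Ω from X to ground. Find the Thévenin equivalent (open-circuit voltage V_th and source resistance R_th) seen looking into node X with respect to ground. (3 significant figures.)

R1' = 5.74 + 22.2 = 27.94 Ω (source resistance + R1).
V_th is the unloaded tap voltage: V_CC · R2/(R1'+R2) = 19.9 × 0.1946 = 3.872 V.
Looking into X with the source shorted: R_th = R1'·R2/(R1'+R2) = 27.94 × 6.75/34.69 = 5.437 Ω.

V_th ≈ 3.87 V, R_th ≈ 5.44 Ω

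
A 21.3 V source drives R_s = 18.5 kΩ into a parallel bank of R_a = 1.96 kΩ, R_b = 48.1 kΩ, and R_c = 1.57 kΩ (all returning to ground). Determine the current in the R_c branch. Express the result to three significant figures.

Equivalent of the parallel group: R_p = 0.8562 kΩ.
V_A = 21.3 × 0.8562/19.36 = 0.9422 V.
Branch current I = V_A/R_c = 0.9422/1.57 = 0.6001 mA.

I ≈ 0.600 mA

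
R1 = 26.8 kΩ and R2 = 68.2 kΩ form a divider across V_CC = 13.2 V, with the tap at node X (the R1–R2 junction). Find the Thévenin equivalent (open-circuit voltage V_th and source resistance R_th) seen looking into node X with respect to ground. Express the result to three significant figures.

V_th is the unloaded tap voltage: V_CC · R2/(R1+R2) = 13.2 × 0.7179 = 9.476 V.
Looking into X with the source shorted: R_th = R1·R2/(R1+R2) = 26.80 × 68.2/95.00 = 19.24 kΩ.

V_th ≈ 9.48 V, R_th ≈ 19.2 kΩ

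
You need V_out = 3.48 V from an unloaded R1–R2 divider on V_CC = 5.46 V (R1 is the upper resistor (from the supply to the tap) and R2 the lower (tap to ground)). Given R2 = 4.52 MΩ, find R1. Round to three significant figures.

R1 ≈ 2.57 MΩ

V_out/V_CC = R2/(R1+R2) = 0.6374.
So R1 = R2 · (V_CC/V_out − 1) = 4.52 × (5.46/3.48 − 1) = 4.52 × 0.5690 = 2.572 MΩ.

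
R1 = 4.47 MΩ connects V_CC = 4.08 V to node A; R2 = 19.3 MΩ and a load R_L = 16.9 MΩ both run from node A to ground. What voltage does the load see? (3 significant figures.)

V_out ≈ 2.73 V

First combine the lower leg with the load: R2 ‖ R_L = 9.010 MΩ.
Now apply the divider: V_out = 4.08 × 0.6684 = 2.727 V.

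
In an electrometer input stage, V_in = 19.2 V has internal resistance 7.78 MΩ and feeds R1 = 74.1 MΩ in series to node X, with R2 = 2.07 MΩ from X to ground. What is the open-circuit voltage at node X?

V_th ≈ 0.473 V

R1' = 7.78 + 74.1 = 81.88 MΩ (source resistance + R1).
Open-circuit (no load on X): V_th = V_in · R2/(R1' + R2) = 19.2 × 2.07/(81.88 + 2.07) = 0.4734 V.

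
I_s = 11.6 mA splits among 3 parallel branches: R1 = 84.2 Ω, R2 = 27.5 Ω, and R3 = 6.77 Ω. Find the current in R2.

ΣG = 1/84.2 + 1/27.5 + 1/6.77 = 0.1960.
R2 takes the fraction G_k/ΣG = 0.03636/0.1960 = 0.1856, so I = 11.6 × 0.1856 = 2.153 mA.

I ≈ 2.15 mA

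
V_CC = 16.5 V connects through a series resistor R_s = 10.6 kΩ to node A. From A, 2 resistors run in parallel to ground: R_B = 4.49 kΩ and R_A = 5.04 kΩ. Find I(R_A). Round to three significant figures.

I ≈ 0.599 mA

Combine the parallel branches: R_p = (1/4.49 + 1/5.04)⁻¹ = 2.375 kΩ.
Node voltage V_A = V_CC · R_p/(R_s + R_p) = 16.5 × 0.1830 = 3.020 V.
I(R_A) = V_A / R_A = 3.020/5.04 = 0.5992 mA.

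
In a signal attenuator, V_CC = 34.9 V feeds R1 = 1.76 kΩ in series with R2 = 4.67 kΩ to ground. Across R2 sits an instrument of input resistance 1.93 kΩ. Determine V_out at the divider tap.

R2 ‖ R_L = (4.67 × 1.93)/(4.67 + 1.93) = 1.366 kΩ.
Then V_out = V_CC · R2'/(R1 + R2') = 34.9 × 1.366/3.126 = 15.25 V.
(Unloaded it would be 25.3 V; the load pulls it down.)

V_out ≈ 15.2 V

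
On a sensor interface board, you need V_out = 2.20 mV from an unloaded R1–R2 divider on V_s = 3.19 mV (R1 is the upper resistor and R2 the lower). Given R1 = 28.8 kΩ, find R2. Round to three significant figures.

R2 ≈ 64.0 kΩ

Required fraction k = V_out/V_s = 0.6897.
Rearranging, R2 = R1·k/(1−k) = 28.8 × 2.222 = 64.00 kΩ.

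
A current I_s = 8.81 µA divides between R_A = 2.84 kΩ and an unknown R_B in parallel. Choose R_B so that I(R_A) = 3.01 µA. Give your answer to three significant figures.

Two-branch current divider: I_A = I_s · R_B/(R_A + R_B).
With f = 0.3417, R_B = R_A · f/(1−f) = 2.84 × 0.5190 = 1.474 kΩ.

R_B ≈ 1.47 kΩ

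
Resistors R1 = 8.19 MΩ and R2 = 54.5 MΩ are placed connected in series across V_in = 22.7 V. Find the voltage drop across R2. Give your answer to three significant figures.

ΣR = 8.19 + 54.5 = 62.69 MΩ.
By the voltage-divider rule, V = 22.7 × 54.50/62.69 = 19.73 V.

V ≈ 19.7 V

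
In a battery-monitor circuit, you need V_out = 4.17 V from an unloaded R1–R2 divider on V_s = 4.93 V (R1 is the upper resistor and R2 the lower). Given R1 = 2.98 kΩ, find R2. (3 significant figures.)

R2 ≈ 16.4 kΩ

Required fraction k = V_out/V_s = 0.8458.
So R2 = R1 · V_out/(V_s − V_out) = 2.98 × 4.17/(4.93 − 4.17) = 2.98 × 5.487 = 16.35 kΩ.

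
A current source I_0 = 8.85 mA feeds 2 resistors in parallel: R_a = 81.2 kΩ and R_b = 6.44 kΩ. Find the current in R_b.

I ≈ 8.20 mA

For two parallel branches, I_k = I_0 · (other R)/(sum of R).
I(R_b) = 8.85 × 81.2/(81.2 + 6.44) = 8.85 × 0.9265 = 8.200 mA.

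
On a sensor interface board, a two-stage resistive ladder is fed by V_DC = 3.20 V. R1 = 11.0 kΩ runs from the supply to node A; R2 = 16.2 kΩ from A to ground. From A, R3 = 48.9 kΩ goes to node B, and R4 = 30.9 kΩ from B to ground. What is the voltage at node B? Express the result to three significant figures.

Node A sees R2 in parallel with the series input of stage 2, R3 + R4 = 79.80 kΩ.
Effective lower resistance at A: R2 ‖ 79.80 = 13.47 kΩ.
V_A = 3.20 × 13.47/(11.0 + 13.47) = 1.761 V.
Then the unloaded second divider: V_B = V_A × R4/(R3+R4) = 1.761 × 0.3872 = 0.6820 V.

V_B ≈ 0.682 V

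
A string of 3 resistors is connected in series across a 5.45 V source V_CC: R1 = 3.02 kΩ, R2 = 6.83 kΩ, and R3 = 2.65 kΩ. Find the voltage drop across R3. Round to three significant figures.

Total series resistance ΣR = 3.02 + 6.83 + 2.65 = 12.50 kΩ.
Voltage divider: V = V_CC · (2.650 / 12.50) = 5.45 × 0.2120 = 1.155 V.

V ≈ 1.16 V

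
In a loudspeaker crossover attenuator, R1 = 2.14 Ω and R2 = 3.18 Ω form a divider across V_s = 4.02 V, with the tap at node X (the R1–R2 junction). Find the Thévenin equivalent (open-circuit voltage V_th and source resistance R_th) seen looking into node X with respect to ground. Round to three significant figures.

With X open, the divider is unloaded: V_th = 4.02 × 3.18/5.320 = 2.403 V.
Zeroing V_s shorts the top of R1 to ground, so R_th = R1 ‖ R2 = 1.279 Ω.

V_th ≈ 2.40 V, R_th ≈ 1.28 Ω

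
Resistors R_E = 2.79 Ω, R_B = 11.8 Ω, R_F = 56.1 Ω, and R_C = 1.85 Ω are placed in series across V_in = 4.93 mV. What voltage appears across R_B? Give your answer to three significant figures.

Series total: ΣR = 2.79 + 11.8 + 56.1 + 1.85 = 72.54 Ω.
Voltage divider: V = V_in · (11.80 / 72.54) = 4.93 × 0.1627 = 0.8020 mV.

V ≈ 0.802 mV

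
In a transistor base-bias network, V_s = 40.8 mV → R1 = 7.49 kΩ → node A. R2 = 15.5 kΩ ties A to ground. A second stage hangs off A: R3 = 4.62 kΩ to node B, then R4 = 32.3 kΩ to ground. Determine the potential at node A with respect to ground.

V_A ≈ 24.2 mV

Looking into the second stage from A: R3 + R4 = 36.92 kΩ appears in parallel with R2.
Effective lower resistance at A: R2 ‖ 36.92 = 10.92 kΩ.
V_A = 40.8 × 10.92/(7.49 + 10.92) = 24.20 mV.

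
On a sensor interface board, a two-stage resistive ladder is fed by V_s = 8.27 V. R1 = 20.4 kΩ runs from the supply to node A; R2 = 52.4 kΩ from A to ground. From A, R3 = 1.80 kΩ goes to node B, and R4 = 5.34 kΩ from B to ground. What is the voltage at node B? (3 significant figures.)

V_B ≈ 1.46 V

Looking into the second stage from A: R3 + R4 = 7.140 kΩ appears in parallel with R2.
R2 ‖ (R3+R4) = 6.284 kΩ.
V_A = 8.27 × 6.284/(20.4 + 6.284) = 1.948 V.
Stage 2 is unloaded, so V_B = V_A · R4/(R3+R4) = 1.948 × 5.34/7.140 = 1.457 V.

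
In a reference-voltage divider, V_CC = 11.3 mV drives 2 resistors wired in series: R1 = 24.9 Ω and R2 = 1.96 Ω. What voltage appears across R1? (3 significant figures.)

V ≈ 10.5 mV

ΣR = 24.9 + 1.96 = 26.86 Ω.
Voltage divider: V = V_CC · (24.90 / 26.86) = 11.3 × 0.9270 = 10.48 mV.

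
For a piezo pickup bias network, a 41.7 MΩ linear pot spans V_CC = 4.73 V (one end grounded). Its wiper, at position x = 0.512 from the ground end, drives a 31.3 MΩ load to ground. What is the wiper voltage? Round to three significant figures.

The pot divides into 20.35 MΩ above the wiper and 21.35 MΩ below.
(x·R_p) ‖ R_L = 12.69 MΩ.
Then V_out = V_CC · 12.69/(20.35 + 12.69) = 1.817 V.
(Unloaded: V_out = x·V_CC = 2.42 V.)

V_out ≈ 1.82 V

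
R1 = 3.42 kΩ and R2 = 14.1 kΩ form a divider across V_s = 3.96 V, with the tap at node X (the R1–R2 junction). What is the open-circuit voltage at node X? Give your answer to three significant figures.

V_th is the unloaded tap voltage: V_s · R2/(R1+R2) = 3.96 × 0.8048 = 3.187 V.

V_th ≈ 3.19 V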